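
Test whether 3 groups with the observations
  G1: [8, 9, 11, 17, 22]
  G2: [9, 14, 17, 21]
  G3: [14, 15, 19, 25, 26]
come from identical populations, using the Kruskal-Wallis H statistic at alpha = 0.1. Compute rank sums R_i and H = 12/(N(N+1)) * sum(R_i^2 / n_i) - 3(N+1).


Step 1: Combine all N = 14 observations and assign midranks.
sorted (value, group, rank): (8,G1,1), (9,G1,2.5), (9,G2,2.5), (11,G1,4), (14,G2,5.5), (14,G3,5.5), (15,G3,7), (17,G1,8.5), (17,G2,8.5), (19,G3,10), (21,G2,11), (22,G1,12), (25,G3,13), (26,G3,14)
Step 2: Sum ranks within each group.
R_1 = 28 (n_1 = 5)
R_2 = 27.5 (n_2 = 4)
R_3 = 49.5 (n_3 = 5)
Step 3: H = 12/(N(N+1)) * sum(R_i^2/n_i) - 3(N+1)
     = 12/(14*15) * (28^2/5 + 27.5^2/4 + 49.5^2/5) - 3*15
     = 0.057143 * 835.913 - 45
     = 2.766429.
Step 4: Ties present; correction factor C = 1 - 18/(14^3 - 14) = 0.993407. Corrected H = 2.766429 / 0.993407 = 2.784790.
Step 5: Under H0, H ~ chi^2(2); p-value = 0.248480.
Step 6: alpha = 0.1. fail to reject H0.

H = 2.7848, df = 2, p = 0.248480, fail to reject H0.


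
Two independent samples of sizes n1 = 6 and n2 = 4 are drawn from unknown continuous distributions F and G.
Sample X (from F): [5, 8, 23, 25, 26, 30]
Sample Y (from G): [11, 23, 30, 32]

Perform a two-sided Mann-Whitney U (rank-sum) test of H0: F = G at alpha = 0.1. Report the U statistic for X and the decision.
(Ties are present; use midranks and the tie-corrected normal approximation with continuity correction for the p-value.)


Step 1: Combine and sort all 10 observations; assign midranks.
sorted (value, group): (5,X), (8,X), (11,Y), (23,X), (23,Y), (25,X), (26,X), (30,X), (30,Y), (32,Y)
ranks: 5->1, 8->2, 11->3, 23->4.5, 23->4.5, 25->6, 26->7, 30->8.5, 30->8.5, 32->10
Step 2: Rank sum for X: R1 = 1 + 2 + 4.5 + 6 + 7 + 8.5 = 29.
Step 3: U_X = R1 - n1(n1+1)/2 = 29 - 6*7/2 = 29 - 21 = 8.
       U_Y = n1*n2 - U_X = 24 - 8 = 16.
Step 4: Ties are present, so use the tie-corrected normal approximation (with continuity correction) for the p-value.
Step 5: p-value = 0.452793; compare to alpha = 0.1. fail to reject H0.

U_X = 8, p = 0.452793, fail to reject H0 at alpha = 0.1.


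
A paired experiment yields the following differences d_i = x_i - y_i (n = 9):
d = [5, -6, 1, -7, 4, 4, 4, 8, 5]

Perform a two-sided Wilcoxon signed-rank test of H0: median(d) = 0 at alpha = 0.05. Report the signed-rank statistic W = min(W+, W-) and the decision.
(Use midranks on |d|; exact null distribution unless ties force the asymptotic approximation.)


Step 1: Drop any zero differences (none here) and take |d_i|.
|d| = [5, 6, 1, 7, 4, 4, 4, 8, 5]
Step 2: Midrank |d_i| (ties get averaged ranks).
ranks: |5|->5.5, |6|->7, |1|->1, |7|->8, |4|->3, |4|->3, |4|->3, |8|->9, |5|->5.5
Step 3: Attach original signs; sum ranks with positive sign and with negative sign.
W+ = 5.5 + 1 + 3 + 3 + 3 + 9 + 5.5 = 30
W- = 7 + 8 = 15
(Check: W+ + W- = 45 should equal n(n+1)/2 = 45.)
Step 4: Test statistic W = min(W+, W-) = 15.
Step 5: Ties in |d|, so use the tie-corrected normal approximation.
        E[W] = n(n+1)/4 = 9*10/4 = 22.5.
        Tie groups: |d|=4 (t=3), |d|=5 (t=2); sum(t^3 - t) = 30.
        Var[W] = n(n+1)(2n+1)/24 - sum(t^3-t)/48 = 1710/24 - 30/48 = 70.625.
        z = (W - E[W]) / sqrt(Var[W]) = (15 - 22.5) / 8.4039 = -0.8924.
        Two-sided p = 2*Phi(z) = 0.372154.
Step 6: alpha = 0.05. fail to reject H0.

W+ = 30, W- = 15, W = min = 15, p = 0.372154, fail to reject H0.


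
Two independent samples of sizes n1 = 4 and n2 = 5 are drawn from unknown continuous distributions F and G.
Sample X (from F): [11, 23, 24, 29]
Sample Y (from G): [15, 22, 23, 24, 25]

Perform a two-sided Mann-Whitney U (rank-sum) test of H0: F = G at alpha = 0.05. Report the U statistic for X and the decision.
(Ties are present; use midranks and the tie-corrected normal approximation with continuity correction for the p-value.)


Step 1: Combine and sort all 9 observations; assign midranks.
sorted (value, group): (11,X), (15,Y), (22,Y), (23,X), (23,Y), (24,X), (24,Y), (25,Y), (29,X)
ranks: 11->1, 15->2, 22->3, 23->4.5, 23->4.5, 24->6.5, 24->6.5, 25->8, 29->9
Step 2: Rank sum for X: R1 = 1 + 4.5 + 6.5 + 9 = 21.
Step 3: U_X = R1 - n1(n1+1)/2 = 21 - 4*5/2 = 21 - 10 = 11.
       U_Y = n1*n2 - U_X = 20 - 11 = 9.
Step 4: Ties are present, so use the tie-corrected normal approximation (with continuity correction) for the p-value.
Step 5: p-value = 0.901705; compare to alpha = 0.05. fail to reject H0.

U_X = 11, p = 0.901705, fail to reject H0 at alpha = 0.05.


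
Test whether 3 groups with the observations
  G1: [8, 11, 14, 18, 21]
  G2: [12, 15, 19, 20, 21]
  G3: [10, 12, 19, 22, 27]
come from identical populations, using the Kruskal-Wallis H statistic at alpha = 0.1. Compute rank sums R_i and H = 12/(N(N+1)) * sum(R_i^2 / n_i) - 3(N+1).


Step 1: Combine all N = 15 observations and assign midranks.
sorted (value, group, rank): (8,G1,1), (10,G3,2), (11,G1,3), (12,G2,4.5), (12,G3,4.5), (14,G1,6), (15,G2,7), (18,G1,8), (19,G2,9.5), (19,G3,9.5), (20,G2,11), (21,G1,12.5), (21,G2,12.5), (22,G3,14), (27,G3,15)
Step 2: Sum ranks within each group.
R_1 = 30.5 (n_1 = 5)
R_2 = 44.5 (n_2 = 5)
R_3 = 45 (n_3 = 5)
Step 3: H = 12/(N(N+1)) * sum(R_i^2/n_i) - 3(N+1)
     = 12/(15*16) * (30.5^2/5 + 44.5^2/5 + 45^2/5) - 3*16
     = 0.050000 * 987.1 - 48
     = 1.355000.
Step 4: Ties present; correction factor C = 1 - 18/(15^3 - 15) = 0.994643. Corrected H = 1.355000 / 0.994643 = 1.362298.
Step 5: Under H0, H ~ chi^2(2); p-value = 0.506035.
Step 6: alpha = 0.1. fail to reject H0.

H = 1.3623, df = 2, p = 0.506035, fail to reject H0.


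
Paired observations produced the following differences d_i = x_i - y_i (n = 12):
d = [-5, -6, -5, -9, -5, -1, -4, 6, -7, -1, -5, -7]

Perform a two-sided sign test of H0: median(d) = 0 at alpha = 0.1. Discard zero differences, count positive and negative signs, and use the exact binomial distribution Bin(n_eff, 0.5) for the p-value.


Step 1: Discard zero differences. Original n = 12; n_eff = number of nonzero differences = 12.
Nonzero differences (with sign): -5, -6, -5, -9, -5, -1, -4, +6, -7, -1, -5, -7
Step 2: Count signs: positive = 1, negative = 11.
Step 3: Under H0: P(positive) = 0.5, so the number of positives S ~ Bin(12, 0.5).
Step 4: Two-sided exact p-value = sum of Bin(12,0.5) probabilities at or below the observed probability = 0.006348.
Step 5: alpha = 0.1. reject H0.

n_eff = 12, pos = 1, neg = 11, p = 0.006348, reject H0.


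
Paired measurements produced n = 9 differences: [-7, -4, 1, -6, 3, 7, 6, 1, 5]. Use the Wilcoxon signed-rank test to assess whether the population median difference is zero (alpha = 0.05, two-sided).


Step 1: Drop any zero differences (none here) and take |d_i|.
|d| = [7, 4, 1, 6, 3, 7, 6, 1, 5]
Step 2: Midrank |d_i| (ties get averaged ranks).
ranks: |7|->8.5, |4|->4, |1|->1.5, |6|->6.5, |3|->3, |7|->8.5, |6|->6.5, |1|->1.5, |5|->5
Step 3: Attach original signs; sum ranks with positive sign and with negative sign.
W+ = 1.5 + 3 + 8.5 + 6.5 + 1.5 + 5 = 26
W- = 8.5 + 4 + 6.5 = 19
(Check: W+ + W- = 45 should equal n(n+1)/2 = 45.)
Step 4: Test statistic W = min(W+, W-) = 19.
Step 5: Ties in |d|, so use the tie-corrected normal approximation.
        E[W] = n(n+1)/4 = 9*10/4 = 22.5.
        Tie groups: |d|=1 (t=2), |d|=6 (t=2), |d|=7 (t=2); sum(t^3 - t) = 18.
        Var[W] = n(n+1)(2n+1)/24 - sum(t^3-t)/48 = 1710/24 - 18/48 = 70.875.
        z = (W - E[W]) / sqrt(Var[W]) = (19 - 22.5) / 8.4187 = -0.4157.
        Two-sided p = 2*Phi(z) = 0.677600.
Step 6: alpha = 0.05. fail to reject H0.

W+ = 26, W- = 19, W = min = 19, p = 0.677600, fail to reject H0.


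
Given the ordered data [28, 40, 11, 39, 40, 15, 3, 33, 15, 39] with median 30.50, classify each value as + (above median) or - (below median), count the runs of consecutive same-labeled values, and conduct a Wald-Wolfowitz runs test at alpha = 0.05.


Step 1: Compute median = 30.50; label A = above, B = below.
Labels in order: BABAABBABA  (n_A = 5, n_B = 5)
Step 2: Count runs R = 8.
Step 3: Under H0 (random ordering), E[R] = 2*n_A*n_B/(n_A+n_B) + 1 = 2*5*5/10 + 1 = 6.0000.
        Var[R] = 2*n_A*n_B*(2*n_A*n_B - n_A - n_B) / ((n_A+n_B)^2 * (n_A+n_B-1)) = 2000/900 = 2.2222.
        SD[R] = 1.4907.
Step 4: Continuity-corrected z = (R - 0.5 - E[R]) / SD[R] = (8 - 0.5 - 6.0000) / 1.4907 = 1.0062.
Step 5: Two-sided p-value via normal approximation = 2*(1 - Phi(|z|)) = 0.314305.
Step 6: alpha = 0.05. fail to reject H0.

R = 8, z = 1.0062, p = 0.314305, fail to reject H0.


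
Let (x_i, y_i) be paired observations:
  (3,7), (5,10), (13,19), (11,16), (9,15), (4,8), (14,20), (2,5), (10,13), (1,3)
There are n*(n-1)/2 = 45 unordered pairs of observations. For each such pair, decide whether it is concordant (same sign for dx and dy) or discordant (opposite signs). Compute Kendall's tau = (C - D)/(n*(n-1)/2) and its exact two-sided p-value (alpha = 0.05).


Step 1: Enumerate the 45 unordered pairs (i,j) with i<j and classify each by sign(x_j-x_i) * sign(y_j-y_i).
  (1,2):dx=+2,dy=+3->C; (1,3):dx=+10,dy=+12->C; (1,4):dx=+8,dy=+9->C; (1,5):dx=+6,dy=+8->C
  (1,6):dx=+1,dy=+1->C; (1,7):dx=+11,dy=+13->C; (1,8):dx=-1,dy=-2->C; (1,9):dx=+7,dy=+6->C
  (1,10):dx=-2,dy=-4->C; (2,3):dx=+8,dy=+9->C; (2,4):dx=+6,dy=+6->C; (2,5):dx=+4,dy=+5->C
  (2,6):dx=-1,dy=-2->C; (2,7):dx=+9,dy=+10->C; (2,8):dx=-3,dy=-5->C; (2,9):dx=+5,dy=+3->C
  (2,10):dx=-4,dy=-7->C; (3,4):dx=-2,dy=-3->C; (3,5):dx=-4,dy=-4->C; (3,6):dx=-9,dy=-11->C
  (3,7):dx=+1,dy=+1->C; (3,8):dx=-11,dy=-14->C; (3,9):dx=-3,dy=-6->C; (3,10):dx=-12,dy=-16->C
  (4,5):dx=-2,dy=-1->C; (4,6):dx=-7,dy=-8->C; (4,7):dx=+3,dy=+4->C; (4,8):dx=-9,dy=-11->C
  (4,9):dx=-1,dy=-3->C; (4,10):dx=-10,dy=-13->C; (5,6):dx=-5,dy=-7->C; (5,7):dx=+5,dy=+5->C
  (5,8):dx=-7,dy=-10->C; (5,9):dx=+1,dy=-2->D; (5,10):dx=-8,dy=-12->C; (6,7):dx=+10,dy=+12->C
  (6,8):dx=-2,dy=-3->C; (6,9):dx=+6,dy=+5->C; (6,10):dx=-3,dy=-5->C; (7,8):dx=-12,dy=-15->C
  (7,9):dx=-4,dy=-7->C; (7,10):dx=-13,dy=-17->C; (8,9):dx=+8,dy=+8->C; (8,10):dx=-1,dy=-2->C
  (9,10):dx=-9,dy=-10->C
Step 2: C = 44, D = 1, total pairs = 45.
Step 3: tau = (C - D)/(n(n-1)/2) = (44 - 1)/45 = 0.955556.
Step 4: Exact two-sided p-value (enumerate n! = 3628800 permutations of y under H0): p = 0.000006.
Step 5: alpha = 0.05. reject H0.

tau_b = 0.9556 (C=44, D=1), p = 0.000006, reject H0.


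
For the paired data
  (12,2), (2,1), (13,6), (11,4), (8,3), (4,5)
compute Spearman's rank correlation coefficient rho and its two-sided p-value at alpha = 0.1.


Step 1: Rank x and y separately (midranks; no ties here).
rank(x): 12->5, 2->1, 13->6, 11->4, 8->3, 4->2
rank(y): 2->2, 1->1, 6->6, 4->4, 3->3, 5->5
Step 2: d_i = R_x(i) - R_y(i); compute d_i^2.
  (5-2)^2=9, (1-1)^2=0, (6-6)^2=0, (4-4)^2=0, (3-3)^2=0, (2-5)^2=9
sum(d^2) = 18.
Step 3: rho = 1 - 6*18 / (6*(6^2 - 1)) = 1 - 108/210 = 0.485714.
Step 4: Under H0, t = rho * sqrt((n-2)/(1-rho^2)) = 1.1113 ~ t(4).
Step 5: Two-sided p-value from the t-distribution with 4 df = 0.328723.
Step 6: alpha = 0.1. fail to reject H0.

rho = 0.4857, p = 0.328723, fail to reject H0 at alpha = 0.1.


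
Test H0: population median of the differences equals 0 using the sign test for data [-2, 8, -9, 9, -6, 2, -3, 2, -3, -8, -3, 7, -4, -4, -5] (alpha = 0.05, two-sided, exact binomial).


Step 1: Discard zero differences. Original n = 15; n_eff = number of nonzero differences = 15.
Nonzero differences (with sign): -2, +8, -9, +9, -6, +2, -3, +2, -3, -8, -3, +7, -4, -4, -5
Step 2: Count signs: positive = 5, negative = 10.
Step 3: Under H0: P(positive) = 0.5, so the number of positives S ~ Bin(15, 0.5).
Step 4: Two-sided exact p-value = sum of Bin(15,0.5) probabilities at or below the observed probability = 0.301758.
Step 5: alpha = 0.05. fail to reject H0.

n_eff = 15, pos = 5, neg = 10, p = 0.301758, fail to reject H0.


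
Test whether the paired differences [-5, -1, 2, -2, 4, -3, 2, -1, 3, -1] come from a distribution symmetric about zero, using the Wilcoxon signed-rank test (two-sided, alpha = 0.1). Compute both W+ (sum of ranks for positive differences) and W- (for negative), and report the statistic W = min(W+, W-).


Step 1: Drop any zero differences (none here) and take |d_i|.
|d| = [5, 1, 2, 2, 4, 3, 2, 1, 3, 1]
Step 2: Midrank |d_i| (ties get averaged ranks).
ranks: |5|->10, |1|->2, |2|->5, |2|->5, |4|->9, |3|->7.5, |2|->5, |1|->2, |3|->7.5, |1|->2
Step 3: Attach original signs; sum ranks with positive sign and with negative sign.
W+ = 5 + 9 + 5 + 7.5 = 26.5
W- = 10 + 2 + 5 + 7.5 + 2 + 2 = 28.5
(Check: W+ + W- = 55 should equal n(n+1)/2 = 55.)
Step 4: Test statistic W = min(W+, W-) = 26.5.
Step 5: Ties in |d|, so use the tie-corrected normal approximation.
        E[W] = n(n+1)/4 = 10*11/4 = 27.5.
        Tie groups: |d|=1 (t=3), |d|=2 (t=3), |d|=3 (t=2); sum(t^3 - t) = 54.
        Var[W] = n(n+1)(2n+1)/24 - sum(t^3-t)/48 = 2310/24 - 54/48 = 95.125.
        z = (W - E[W]) / sqrt(Var[W]) = (26.5 - 27.5) / 9.7532 = -0.1025.
        Two-sided p = 2*Phi(z) = 0.918336.
Step 6: alpha = 0.1. fail to reject H0.

W+ = 26.5, W- = 28.5, W = min = 26.5, p = 0.918336, fail to reject H0.


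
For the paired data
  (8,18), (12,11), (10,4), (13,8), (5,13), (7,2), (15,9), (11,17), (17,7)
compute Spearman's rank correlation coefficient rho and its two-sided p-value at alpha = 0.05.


Step 1: Rank x and y separately (midranks; no ties here).
rank(x): 8->3, 12->6, 10->4, 13->7, 5->1, 7->2, 15->8, 11->5, 17->9
rank(y): 18->9, 11->6, 4->2, 8->4, 13->7, 2->1, 9->5, 17->8, 7->3
Step 2: d_i = R_x(i) - R_y(i); compute d_i^2.
  (3-9)^2=36, (6-6)^2=0, (4-2)^2=4, (7-4)^2=9, (1-7)^2=36, (2-1)^2=1, (8-5)^2=9, (5-8)^2=9, (9-3)^2=36
sum(d^2) = 140.
Step 3: rho = 1 - 6*140 / (9*(9^2 - 1)) = 1 - 840/720 = -0.166667.
Step 4: Under H0, t = rho * sqrt((n-2)/(1-rho^2)) = -0.4472 ~ t(7).
Step 5: Two-sided p-value from the t-distribution with 7 df = 0.668231.
Step 6: alpha = 0.05. fail to reject H0.

rho = -0.1667, p = 0.668231, fail to reject H0 at alpha = 0.05.


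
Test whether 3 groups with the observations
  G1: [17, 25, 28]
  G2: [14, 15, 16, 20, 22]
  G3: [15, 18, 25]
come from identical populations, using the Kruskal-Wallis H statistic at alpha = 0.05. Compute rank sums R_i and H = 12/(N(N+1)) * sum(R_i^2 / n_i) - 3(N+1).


Step 1: Combine all N = 11 observations and assign midranks.
sorted (value, group, rank): (14,G2,1), (15,G2,2.5), (15,G3,2.5), (16,G2,4), (17,G1,5), (18,G3,6), (20,G2,7), (22,G2,8), (25,G1,9.5), (25,G3,9.5), (28,G1,11)
Step 2: Sum ranks within each group.
R_1 = 25.5 (n_1 = 3)
R_2 = 22.5 (n_2 = 5)
R_3 = 18 (n_3 = 3)
Step 3: H = 12/(N(N+1)) * sum(R_i^2/n_i) - 3(N+1)
     = 12/(11*12) * (25.5^2/3 + 22.5^2/5 + 18^2/3) - 3*12
     = 0.090909 * 426 - 36
     = 2.727273.
Step 4: Ties present; correction factor C = 1 - 12/(11^3 - 11) = 0.990909. Corrected H = 2.727273 / 0.990909 = 2.752294.
Step 5: Under H0, H ~ chi^2(2); p-value = 0.252550.
Step 6: alpha = 0.05. fail to reject H0.

H = 2.7523, df = 2, p = 0.252550, fail to reject H0.


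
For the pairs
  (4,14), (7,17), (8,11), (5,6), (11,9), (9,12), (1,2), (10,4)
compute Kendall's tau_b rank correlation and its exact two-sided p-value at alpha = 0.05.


Step 1: Enumerate the 28 unordered pairs (i,j) with i<j and classify each by sign(x_j-x_i) * sign(y_j-y_i).
  (1,2):dx=+3,dy=+3->C; (1,3):dx=+4,dy=-3->D; (1,4):dx=+1,dy=-8->D; (1,5):dx=+7,dy=-5->D
  (1,6):dx=+5,dy=-2->D; (1,7):dx=-3,dy=-12->C; (1,8):dx=+6,dy=-10->D; (2,3):dx=+1,dy=-6->D
  (2,4):dx=-2,dy=-11->C; (2,5):dx=+4,dy=-8->D; (2,6):dx=+2,dy=-5->D; (2,7):dx=-6,dy=-15->C
  (2,8):dx=+3,dy=-13->D; (3,4):dx=-3,dy=-5->C; (3,5):dx=+3,dy=-2->D; (3,6):dx=+1,dy=+1->C
  (3,7):dx=-7,dy=-9->C; (3,8):dx=+2,dy=-7->D; (4,5):dx=+6,dy=+3->C; (4,6):dx=+4,dy=+6->C
  (4,7):dx=-4,dy=-4->C; (4,8):dx=+5,dy=-2->D; (5,6):dx=-2,dy=+3->D; (5,7):dx=-10,dy=-7->C
  (5,8):dx=-1,dy=-5->C; (6,7):dx=-8,dy=-10->C; (6,8):dx=+1,dy=-8->D; (7,8):dx=+9,dy=+2->C
Step 2: C = 14, D = 14, total pairs = 28.
Step 3: tau = (C - D)/(n(n-1)/2) = (14 - 14)/28 = 0.000000.
Step 4: Exact two-sided p-value (enumerate n! = 40320 permutations of y under H0): p = 1.000000.
Step 5: alpha = 0.05. fail to reject H0.

tau_b = 0.0000 (C=14, D=14), p = 1.000000, fail to reject H0.


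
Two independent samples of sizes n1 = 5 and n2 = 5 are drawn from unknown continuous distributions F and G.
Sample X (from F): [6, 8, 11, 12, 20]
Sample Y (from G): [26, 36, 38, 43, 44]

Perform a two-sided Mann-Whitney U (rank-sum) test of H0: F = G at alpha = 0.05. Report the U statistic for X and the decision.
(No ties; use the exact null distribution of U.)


Step 1: Combine and sort all 10 observations; assign midranks.
sorted (value, group): (6,X), (8,X), (11,X), (12,X), (20,X), (26,Y), (36,Y), (38,Y), (43,Y), (44,Y)
ranks: 6->1, 8->2, 11->3, 12->4, 20->5, 26->6, 36->7, 38->8, 43->9, 44->10
Step 2: Rank sum for X: R1 = 1 + 2 + 3 + 4 + 5 = 15.
Step 3: U_X = R1 - n1(n1+1)/2 = 15 - 5*6/2 = 15 - 15 = 0.
       U_Y = n1*n2 - U_X = 25 - 0 = 25.
Step 4: No ties, so the exact null distribution of U (based on enumerating the C(10,5) = 252 equally likely rank assignments) gives the two-sided p-value.
Step 5: p-value = 0.007937; compare to alpha = 0.05. reject H0.

U_X = 0, p = 0.007937, reject H0 at alpha = 0.05.


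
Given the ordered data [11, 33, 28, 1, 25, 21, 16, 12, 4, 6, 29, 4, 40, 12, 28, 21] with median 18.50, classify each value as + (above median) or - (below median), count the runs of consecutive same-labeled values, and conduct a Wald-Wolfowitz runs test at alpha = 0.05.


Step 1: Compute median = 18.50; label A = above, B = below.
Labels in order: BAABAABBBBABABAA  (n_A = 8, n_B = 8)
Step 2: Count runs R = 10.
Step 3: Under H0 (random ordering), E[R] = 2*n_A*n_B/(n_A+n_B) + 1 = 2*8*8/16 + 1 = 9.0000.
        Var[R] = 2*n_A*n_B*(2*n_A*n_B - n_A - n_B) / ((n_A+n_B)^2 * (n_A+n_B-1)) = 14336/3840 = 3.7333.
        SD[R] = 1.9322.
Step 4: Continuity-corrected z = (R - 0.5 - E[R]) / SD[R] = (10 - 0.5 - 9.0000) / 1.9322 = 0.2588.
Step 5: Two-sided p-value via normal approximation = 2*(1 - Phi(|z|)) = 0.795809.
Step 6: alpha = 0.05. fail to reject H0.

R = 10, z = 0.2588, p = 0.795809, fail to reject H0.


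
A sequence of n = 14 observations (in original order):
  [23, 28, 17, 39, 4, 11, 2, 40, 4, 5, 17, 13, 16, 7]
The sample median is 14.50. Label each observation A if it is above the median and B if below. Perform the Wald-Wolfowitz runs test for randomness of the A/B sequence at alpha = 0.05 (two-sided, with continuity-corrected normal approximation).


Step 1: Compute median = 14.50; label A = above, B = below.
Labels in order: AAAABBBABBABAB  (n_A = 7, n_B = 7)
Step 2: Count runs R = 8.
Step 3: Under H0 (random ordering), E[R] = 2*n_A*n_B/(n_A+n_B) + 1 = 2*7*7/14 + 1 = 8.0000.
        Var[R] = 2*n_A*n_B*(2*n_A*n_B - n_A - n_B) / ((n_A+n_B)^2 * (n_A+n_B-1)) = 8232/2548 = 3.2308.
        SD[R] = 1.7974.
Step 4: R = E[R], so z = 0 with no continuity correction.
Step 5: Two-sided p-value via normal approximation = 2*(1 - Phi(|z|)) = 1.000000.
Step 6: alpha = 0.05. fail to reject H0.

R = 8, z = 0.0000, p = 1.000000, fail to reject H0.


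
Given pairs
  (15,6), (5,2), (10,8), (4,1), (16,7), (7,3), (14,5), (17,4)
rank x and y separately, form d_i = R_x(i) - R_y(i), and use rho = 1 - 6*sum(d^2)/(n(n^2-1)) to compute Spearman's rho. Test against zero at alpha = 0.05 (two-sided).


Step 1: Rank x and y separately (midranks; no ties here).
rank(x): 15->6, 5->2, 10->4, 4->1, 16->7, 7->3, 14->5, 17->8
rank(y): 6->6, 2->2, 8->8, 1->1, 7->7, 3->3, 5->5, 4->4
Step 2: d_i = R_x(i) - R_y(i); compute d_i^2.
  (6-6)^2=0, (2-2)^2=0, (4-8)^2=16, (1-1)^2=0, (7-7)^2=0, (3-3)^2=0, (5-5)^2=0, (8-4)^2=16
sum(d^2) = 32.
Step 3: rho = 1 - 6*32 / (8*(8^2 - 1)) = 1 - 192/504 = 0.619048.
Step 4: Under H0, t = rho * sqrt((n-2)/(1-rho^2)) = 1.9308 ~ t(6).
Step 5: Two-sided p-value from the t-distribution with 6 df = 0.101733.
Step 6: alpha = 0.05. fail to reject H0.

rho = 0.6190, p = 0.101733, fail to reject H0 at alpha = 0.05.


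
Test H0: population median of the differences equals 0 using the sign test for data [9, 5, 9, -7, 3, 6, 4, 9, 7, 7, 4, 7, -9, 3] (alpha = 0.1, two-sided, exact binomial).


Step 1: Discard zero differences. Original n = 14; n_eff = number of nonzero differences = 14.
Nonzero differences (with sign): +9, +5, +9, -7, +3, +6, +4, +9, +7, +7, +4, +7, -9, +3
Step 2: Count signs: positive = 12, negative = 2.
Step 3: Under H0: P(positive) = 0.5, so the number of positives S ~ Bin(14, 0.5).
Step 4: Two-sided exact p-value = sum of Bin(14,0.5) probabilities at or below the observed probability = 0.012939.
Step 5: alpha = 0.1. reject H0.

n_eff = 14, pos = 12, neg = 2, p = 0.012939, reject H0.


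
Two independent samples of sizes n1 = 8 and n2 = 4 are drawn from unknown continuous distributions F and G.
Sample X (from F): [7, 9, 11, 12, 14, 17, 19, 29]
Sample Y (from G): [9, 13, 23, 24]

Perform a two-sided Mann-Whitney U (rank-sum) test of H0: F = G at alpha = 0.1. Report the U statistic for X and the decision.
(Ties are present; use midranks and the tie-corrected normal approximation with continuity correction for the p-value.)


Step 1: Combine and sort all 12 observations; assign midranks.
sorted (value, group): (7,X), (9,X), (9,Y), (11,X), (12,X), (13,Y), (14,X), (17,X), (19,X), (23,Y), (24,Y), (29,X)
ranks: 7->1, 9->2.5, 9->2.5, 11->4, 12->5, 13->6, 14->7, 17->8, 19->9, 23->10, 24->11, 29->12
Step 2: Rank sum for X: R1 = 1 + 2.5 + 4 + 5 + 7 + 8 + 9 + 12 = 48.5.
Step 3: U_X = R1 - n1(n1+1)/2 = 48.5 - 8*9/2 = 48.5 - 36 = 12.5.
       U_Y = n1*n2 - U_X = 32 - 12.5 = 19.5.
Step 4: Ties are present, so use the tie-corrected normal approximation (with continuity correction) for the p-value.
Step 5: p-value = 0.609759; compare to alpha = 0.1. fail to reject H0.

U_X = 12.5, p = 0.609759, fail to reject H0 at alpha = 0.1.


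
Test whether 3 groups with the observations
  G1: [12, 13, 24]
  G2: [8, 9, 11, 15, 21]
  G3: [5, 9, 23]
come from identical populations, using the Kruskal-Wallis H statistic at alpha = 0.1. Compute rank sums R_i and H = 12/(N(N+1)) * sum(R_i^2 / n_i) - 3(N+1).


Step 1: Combine all N = 11 observations and assign midranks.
sorted (value, group, rank): (5,G3,1), (8,G2,2), (9,G2,3.5), (9,G3,3.5), (11,G2,5), (12,G1,6), (13,G1,7), (15,G2,8), (21,G2,9), (23,G3,10), (24,G1,11)
Step 2: Sum ranks within each group.
R_1 = 24 (n_1 = 3)
R_2 = 27.5 (n_2 = 5)
R_3 = 14.5 (n_3 = 3)
Step 3: H = 12/(N(N+1)) * sum(R_i^2/n_i) - 3(N+1)
     = 12/(11*12) * (24^2/3 + 27.5^2/5 + 14.5^2/3) - 3*12
     = 0.090909 * 413.333 - 36
     = 1.575758.
Step 4: Ties present; correction factor C = 1 - 6/(11^3 - 11) = 0.995455. Corrected H = 1.575758 / 0.995455 = 1.582953.
Step 5: Under H0, H ~ chi^2(2); p-value = 0.453175.
Step 6: alpha = 0.1. fail to reject H0.

H = 1.5830, df = 2, p = 0.453175, fail to reject H0.


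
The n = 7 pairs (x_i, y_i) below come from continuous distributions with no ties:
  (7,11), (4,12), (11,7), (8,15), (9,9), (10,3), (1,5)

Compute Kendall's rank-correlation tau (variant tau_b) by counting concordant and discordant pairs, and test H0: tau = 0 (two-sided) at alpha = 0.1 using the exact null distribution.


Step 1: Enumerate the 21 unordered pairs (i,j) with i<j and classify each by sign(x_j-x_i) * sign(y_j-y_i).
  (1,2):dx=-3,dy=+1->D; (1,3):dx=+4,dy=-4->D; (1,4):dx=+1,dy=+4->C; (1,5):dx=+2,dy=-2->D
  (1,6):dx=+3,dy=-8->D; (1,7):dx=-6,dy=-6->C; (2,3):dx=+7,dy=-5->D; (2,4):dx=+4,dy=+3->C
  (2,5):dx=+5,dy=-3->D; (2,6):dx=+6,dy=-9->D; (2,7):dx=-3,dy=-7->C; (3,4):dx=-3,dy=+8->D
  (3,5):dx=-2,dy=+2->D; (3,6):dx=-1,dy=-4->C; (3,7):dx=-10,dy=-2->C; (4,5):dx=+1,dy=-6->D
  (4,6):dx=+2,dy=-12->D; (4,7):dx=-7,dy=-10->C; (5,6):dx=+1,dy=-6->D; (5,7):dx=-8,dy=-4->C
  (6,7):dx=-9,dy=+2->D
Step 2: C = 8, D = 13, total pairs = 21.
Step 3: tau = (C - D)/(n(n-1)/2) = (8 - 13)/21 = -0.238095.
Step 4: Exact two-sided p-value (enumerate n! = 5040 permutations of y under H0): p = 0.561905.
Step 5: alpha = 0.1. fail to reject H0.

tau_b = -0.2381 (C=8, D=13), p = 0.561905, fail to reject H0.


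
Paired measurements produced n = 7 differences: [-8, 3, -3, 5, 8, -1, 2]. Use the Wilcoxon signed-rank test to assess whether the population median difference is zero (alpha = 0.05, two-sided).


Step 1: Drop any zero differences (none here) and take |d_i|.
|d| = [8, 3, 3, 5, 8, 1, 2]
Step 2: Midrank |d_i| (ties get averaged ranks).
ranks: |8|->6.5, |3|->3.5, |3|->3.5, |5|->5, |8|->6.5, |1|->1, |2|->2
Step 3: Attach original signs; sum ranks with positive sign and with negative sign.
W+ = 3.5 + 5 + 6.5 + 2 = 17
W- = 6.5 + 3.5 + 1 = 11
(Check: W+ + W- = 28 should equal n(n+1)/2 = 28.)
Step 4: Test statistic W = min(W+, W-) = 11.
Step 5: Ties in |d|, so use the tie-corrected normal approximation.
        E[W] = n(n+1)/4 = 7*8/4 = 14.
        Tie groups: |d|=3 (t=2), |d|=8 (t=2); sum(t^3 - t) = 12.
        Var[W] = n(n+1)(2n+1)/24 - sum(t^3-t)/48 = 840/24 - 12/48 = 34.75.
        z = (W - E[W]) / sqrt(Var[W]) = (11 - 14) / 5.8949 = -0.5089.
        Two-sided p = 2*Phi(z) = 0.610813.
Step 6: alpha = 0.05. fail to reject H0.

W+ = 17, W- = 11, W = min = 11, p = 0.610813, fail to reject H0.


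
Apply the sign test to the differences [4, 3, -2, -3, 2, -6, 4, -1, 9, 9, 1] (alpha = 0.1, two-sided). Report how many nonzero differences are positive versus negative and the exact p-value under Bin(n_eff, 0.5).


Step 1: Discard zero differences. Original n = 11; n_eff = number of nonzero differences = 11.
Nonzero differences (with sign): +4, +3, -2, -3, +2, -6, +4, -1, +9, +9, +1
Step 2: Count signs: positive = 7, negative = 4.
Step 3: Under H0: P(positive) = 0.5, so the number of positives S ~ Bin(11, 0.5).
Step 4: Two-sided exact p-value = sum of Bin(11,0.5) probabilities at or below the observed probability = 0.548828.
Step 5: alpha = 0.1. fail to reject H0.

n_eff = 11, pos = 7, neg = 4, p = 0.548828, fail to reject H0.


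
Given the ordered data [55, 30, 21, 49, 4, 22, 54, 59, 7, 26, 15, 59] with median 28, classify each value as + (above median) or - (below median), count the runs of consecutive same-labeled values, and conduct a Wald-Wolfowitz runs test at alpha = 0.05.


Step 1: Compute median = 28; label A = above, B = below.
Labels in order: AABABBAABBBA  (n_A = 6, n_B = 6)
Step 2: Count runs R = 7.
Step 3: Under H0 (random ordering), E[R] = 2*n_A*n_B/(n_A+n_B) + 1 = 2*6*6/12 + 1 = 7.0000.
        Var[R] = 2*n_A*n_B*(2*n_A*n_B - n_A - n_B) / ((n_A+n_B)^2 * (n_A+n_B-1)) = 4320/1584 = 2.7273.
        SD[R] = 1.6514.
Step 4: R = E[R], so z = 0 with no continuity correction.
Step 5: Two-sided p-value via normal approximation = 2*(1 - Phi(|z|)) = 1.000000.
Step 6: alpha = 0.05. fail to reject H0.

R = 7, z = 0.0000, p = 1.000000, fail to reject H0.


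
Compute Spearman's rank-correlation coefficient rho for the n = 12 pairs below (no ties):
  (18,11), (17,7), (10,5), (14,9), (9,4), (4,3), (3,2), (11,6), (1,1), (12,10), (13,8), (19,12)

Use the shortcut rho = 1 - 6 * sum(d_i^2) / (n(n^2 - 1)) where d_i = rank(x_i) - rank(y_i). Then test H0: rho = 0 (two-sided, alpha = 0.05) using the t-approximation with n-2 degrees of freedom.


Step 1: Rank x and y separately (midranks; no ties here).
rank(x): 18->11, 17->10, 10->5, 14->9, 9->4, 4->3, 3->2, 11->6, 1->1, 12->7, 13->8, 19->12
rank(y): 11->11, 7->7, 5->5, 9->9, 4->4, 3->3, 2->2, 6->6, 1->1, 10->10, 8->8, 12->12
Step 2: d_i = R_x(i) - R_y(i); compute d_i^2.
  (11-11)^2=0, (10-7)^2=9, (5-5)^2=0, (9-9)^2=0, (4-4)^2=0, (3-3)^2=0, (2-2)^2=0, (6-6)^2=0, (1-1)^2=0, (7-10)^2=9, (8-8)^2=0, (12-12)^2=0
sum(d^2) = 18.
Step 3: rho = 1 - 6*18 / (12*(12^2 - 1)) = 1 - 108/1716 = 0.937063.
Step 4: Under H0, t = rho * sqrt((n-2)/(1-rho^2)) = 8.4868 ~ t(10).
Step 5: Two-sided p-value from the t-distribution with 10 df = 0.000007.
Step 6: alpha = 0.05. reject H0.

rho = 0.9371, p = 0.000007, reject H0 at alpha = 0.05.


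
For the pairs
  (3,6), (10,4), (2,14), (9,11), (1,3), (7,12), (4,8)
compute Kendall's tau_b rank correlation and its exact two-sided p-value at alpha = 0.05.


Step 1: Enumerate the 21 unordered pairs (i,j) with i<j and classify each by sign(x_j-x_i) * sign(y_j-y_i).
  (1,2):dx=+7,dy=-2->D; (1,3):dx=-1,dy=+8->D; (1,4):dx=+6,dy=+5->C; (1,5):dx=-2,dy=-3->C
  (1,6):dx=+4,dy=+6->C; (1,7):dx=+1,dy=+2->C; (2,3):dx=-8,dy=+10->D; (2,4):dx=-1,dy=+7->D
  (2,5):dx=-9,dy=-1->C; (2,6):dx=-3,dy=+8->D; (2,7):dx=-6,dy=+4->D; (3,4):dx=+7,dy=-3->D
  (3,5):dx=-1,dy=-11->C; (3,6):dx=+5,dy=-2->D; (3,7):dx=+2,dy=-6->D; (4,5):dx=-8,dy=-8->C
  (4,6):dx=-2,dy=+1->D; (4,7):dx=-5,dy=-3->C; (5,6):dx=+6,dy=+9->C; (5,7):dx=+3,dy=+5->C
  (6,7):dx=-3,dy=-4->C
Step 2: C = 11, D = 10, total pairs = 21.
Step 3: tau = (C - D)/(n(n-1)/2) = (11 - 10)/21 = 0.047619.
Step 4: Exact two-sided p-value (enumerate n! = 5040 permutations of y under H0): p = 1.000000.
Step 5: alpha = 0.05. fail to reject H0.

tau_b = 0.0476 (C=11, D=10), p = 1.000000, fail to reject H0.


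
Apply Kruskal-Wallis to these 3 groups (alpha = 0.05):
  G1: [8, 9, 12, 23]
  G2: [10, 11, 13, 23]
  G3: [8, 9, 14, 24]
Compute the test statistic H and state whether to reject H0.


Step 1: Combine all N = 12 observations and assign midranks.
sorted (value, group, rank): (8,G1,1.5), (8,G3,1.5), (9,G1,3.5), (9,G3,3.5), (10,G2,5), (11,G2,6), (12,G1,7), (13,G2,8), (14,G3,9), (23,G1,10.5), (23,G2,10.5), (24,G3,12)
Step 2: Sum ranks within each group.
R_1 = 22.5 (n_1 = 4)
R_2 = 29.5 (n_2 = 4)
R_3 = 26 (n_3 = 4)
Step 3: H = 12/(N(N+1)) * sum(R_i^2/n_i) - 3(N+1)
     = 12/(12*13) * (22.5^2/4 + 29.5^2/4 + 26^2/4) - 3*13
     = 0.076923 * 513.125 - 39
     = 0.471154.
Step 4: Ties present; correction factor C = 1 - 18/(12^3 - 12) = 0.989510. Corrected H = 0.471154 / 0.989510 = 0.476148.
Step 5: Under H0, H ~ chi^2(2); p-value = 0.788144.
Step 6: alpha = 0.05. fail to reject H0.

H = 0.4761, df = 2, p = 0.788144, fail to reject H0.


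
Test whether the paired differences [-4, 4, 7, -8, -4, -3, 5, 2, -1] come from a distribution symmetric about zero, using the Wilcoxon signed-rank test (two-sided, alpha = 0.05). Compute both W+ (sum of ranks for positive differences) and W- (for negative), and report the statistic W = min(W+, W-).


Step 1: Drop any zero differences (none here) and take |d_i|.
|d| = [4, 4, 7, 8, 4, 3, 5, 2, 1]
Step 2: Midrank |d_i| (ties get averaged ranks).
ranks: |4|->5, |4|->5, |7|->8, |8|->9, |4|->5, |3|->3, |5|->7, |2|->2, |1|->1
Step 3: Attach original signs; sum ranks with positive sign and with negative sign.
W+ = 5 + 8 + 7 + 2 = 22
W- = 5 + 9 + 5 + 3 + 1 = 23
(Check: W+ + W- = 45 should equal n(n+1)/2 = 45.)
Step 4: Test statistic W = min(W+, W-) = 22.
Step 5: Ties in |d|, so use the tie-corrected normal approximation.
        E[W] = n(n+1)/4 = 9*10/4 = 22.5.
        Tie groups: |d|=4 (t=3); sum(t^3 - t) = 24.
        Var[W] = n(n+1)(2n+1)/24 - sum(t^3-t)/48 = 1710/24 - 24/48 = 70.75.
        z = (W - E[W]) / sqrt(Var[W]) = (22 - 22.5) / 8.4113 = -0.0594.
        Two-sided p = 2*Phi(z) = 0.952599.
Step 6: alpha = 0.05. fail to reject H0.

W+ = 22, W- = 23, W = min = 22, p = 0.952599, fail to reject H0.


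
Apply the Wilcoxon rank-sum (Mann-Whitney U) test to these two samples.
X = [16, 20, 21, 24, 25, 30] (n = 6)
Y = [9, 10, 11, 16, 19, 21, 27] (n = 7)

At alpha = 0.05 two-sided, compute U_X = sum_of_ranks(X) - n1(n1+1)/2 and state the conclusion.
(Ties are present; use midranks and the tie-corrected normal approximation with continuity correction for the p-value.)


Step 1: Combine and sort all 13 observations; assign midranks.
sorted (value, group): (9,Y), (10,Y), (11,Y), (16,X), (16,Y), (19,Y), (20,X), (21,X), (21,Y), (24,X), (25,X), (27,Y), (30,X)
ranks: 9->1, 10->2, 11->3, 16->4.5, 16->4.5, 19->6, 20->7, 21->8.5, 21->8.5, 24->10, 25->11, 27->12, 30->13
Step 2: Rank sum for X: R1 = 4.5 + 7 + 8.5 + 10 + 11 + 13 = 54.
Step 3: U_X = R1 - n1(n1+1)/2 = 54 - 6*7/2 = 54 - 21 = 33.
       U_Y = n1*n2 - U_X = 42 - 33 = 9.
Step 4: Ties are present, so use the tie-corrected normal approximation (with continuity correction) for the p-value.
Step 5: p-value = 0.099478; compare to alpha = 0.05. fail to reject H0.

U_X = 33, p = 0.099478, fail to reject H0 at alpha = 0.05.


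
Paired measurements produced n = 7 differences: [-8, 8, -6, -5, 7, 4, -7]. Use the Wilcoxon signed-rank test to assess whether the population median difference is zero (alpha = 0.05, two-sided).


Step 1: Drop any zero differences (none here) and take |d_i|.
|d| = [8, 8, 6, 5, 7, 4, 7]
Step 2: Midrank |d_i| (ties get averaged ranks).
ranks: |8|->6.5, |8|->6.5, |6|->3, |5|->2, |7|->4.5, |4|->1, |7|->4.5
Step 3: Attach original signs; sum ranks with positive sign and with negative sign.
W+ = 6.5 + 4.5 + 1 = 12
W- = 6.5 + 3 + 2 + 4.5 = 16
(Check: W+ + W- = 28 should equal n(n+1)/2 = 28.)
Step 4: Test statistic W = min(W+, W-) = 12.
Step 5: Ties in |d|, so use the tie-corrected normal approximation.
        E[W] = n(n+1)/4 = 7*8/4 = 14.
        Tie groups: |d|=7 (t=2), |d|=8 (t=2); sum(t^3 - t) = 12.
        Var[W] = n(n+1)(2n+1)/24 - sum(t^3-t)/48 = 840/24 - 12/48 = 34.75.
        z = (W - E[W]) / sqrt(Var[W]) = (12 - 14) / 5.8949 = -0.3393.
        Two-sided p = 2*Phi(z) = 0.734402.
Step 6: alpha = 0.05. fail to reject H0.

W+ = 12, W- = 16, W = min = 12, p = 0.734402, fail to reject H0.


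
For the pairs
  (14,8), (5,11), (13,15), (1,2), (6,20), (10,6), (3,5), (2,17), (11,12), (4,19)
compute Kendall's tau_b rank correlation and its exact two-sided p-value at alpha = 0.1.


Step 1: Enumerate the 45 unordered pairs (i,j) with i<j and classify each by sign(x_j-x_i) * sign(y_j-y_i).
  (1,2):dx=-9,dy=+3->D; (1,3):dx=-1,dy=+7->D; (1,4):dx=-13,dy=-6->C; (1,5):dx=-8,dy=+12->D
  (1,6):dx=-4,dy=-2->C; (1,7):dx=-11,dy=-3->C; (1,8):dx=-12,dy=+9->D; (1,9):dx=-3,dy=+4->D
  (1,10):dx=-10,dy=+11->D; (2,3):dx=+8,dy=+4->C; (2,4):dx=-4,dy=-9->C; (2,5):dx=+1,dy=+9->C
  (2,6):dx=+5,dy=-5->D; (2,7):dx=-2,dy=-6->C; (2,8):dx=-3,dy=+6->D; (2,9):dx=+6,dy=+1->C
  (2,10):dx=-1,dy=+8->D; (3,4):dx=-12,dy=-13->C; (3,5):dx=-7,dy=+5->D; (3,6):dx=-3,dy=-9->C
  (3,7):dx=-10,dy=-10->C; (3,8):dx=-11,dy=+2->D; (3,9):dx=-2,dy=-3->C; (3,10):dx=-9,dy=+4->D
  (4,5):dx=+5,dy=+18->C; (4,6):dx=+9,dy=+4->C; (4,7):dx=+2,dy=+3->C; (4,8):dx=+1,dy=+15->C
  (4,9):dx=+10,dy=+10->C; (4,10):dx=+3,dy=+17->C; (5,6):dx=+4,dy=-14->D; (5,7):dx=-3,dy=-15->C
  (5,8):dx=-4,dy=-3->C; (5,9):dx=+5,dy=-8->D; (5,10):dx=-2,dy=-1->C; (6,7):dx=-7,dy=-1->C
  (6,8):dx=-8,dy=+11->D; (6,9):dx=+1,dy=+6->C; (6,10):dx=-6,dy=+13->D; (7,8):dx=-1,dy=+12->D
  (7,9):dx=+8,dy=+7->C; (7,10):dx=+1,dy=+14->C; (8,9):dx=+9,dy=-5->D; (8,10):dx=+2,dy=+2->C
  (9,10):dx=-7,dy=+7->D
Step 2: C = 26, D = 19, total pairs = 45.
Step 3: tau = (C - D)/(n(n-1)/2) = (26 - 19)/45 = 0.155556.
Step 4: Exact two-sided p-value (enumerate n! = 3628800 permutations of y under H0): p = 0.600654.
Step 5: alpha = 0.1. fail to reject H0.

tau_b = 0.1556 (C=26, D=19), p = 0.600654, fail to reject H0.


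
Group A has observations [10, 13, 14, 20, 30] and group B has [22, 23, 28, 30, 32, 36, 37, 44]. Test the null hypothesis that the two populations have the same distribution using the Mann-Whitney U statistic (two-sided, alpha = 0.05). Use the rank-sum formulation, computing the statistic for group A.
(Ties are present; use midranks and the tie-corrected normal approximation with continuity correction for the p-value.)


Step 1: Combine and sort all 13 observations; assign midranks.
sorted (value, group): (10,X), (13,X), (14,X), (20,X), (22,Y), (23,Y), (28,Y), (30,X), (30,Y), (32,Y), (36,Y), (37,Y), (44,Y)
ranks: 10->1, 13->2, 14->3, 20->4, 22->5, 23->6, 28->7, 30->8.5, 30->8.5, 32->10, 36->11, 37->12, 44->13
Step 2: Rank sum for X: R1 = 1 + 2 + 3 + 4 + 8.5 = 18.5.
Step 3: U_X = R1 - n1(n1+1)/2 = 18.5 - 5*6/2 = 18.5 - 15 = 3.5.
       U_Y = n1*n2 - U_X = 40 - 3.5 = 36.5.
Step 4: Ties are present, so use the tie-corrected normal approximation (with continuity correction) for the p-value.
Step 5: p-value = 0.019007; compare to alpha = 0.05. reject H0.

U_X = 3.5, p = 0.019007, reject H0 at alpha = 0.05.


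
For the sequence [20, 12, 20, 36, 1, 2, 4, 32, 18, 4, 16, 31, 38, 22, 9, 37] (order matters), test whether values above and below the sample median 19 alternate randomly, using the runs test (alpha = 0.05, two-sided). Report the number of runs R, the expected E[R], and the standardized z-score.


Step 1: Compute median = 19; label A = above, B = below.
Labels in order: ABAABBBABBBAAABA  (n_A = 8, n_B = 8)
Step 2: Count runs R = 9.
Step 3: Under H0 (random ordering), E[R] = 2*n_A*n_B/(n_A+n_B) + 1 = 2*8*8/16 + 1 = 9.0000.
        Var[R] = 2*n_A*n_B*(2*n_A*n_B - n_A - n_B) / ((n_A+n_B)^2 * (n_A+n_B-1)) = 14336/3840 = 3.7333.
        SD[R] = 1.9322.
Step 4: R = E[R], so z = 0 with no continuity correction.
Step 5: Two-sided p-value via normal approximation = 2*(1 - Phi(|z|)) = 1.000000.
Step 6: alpha = 0.05. fail to reject H0.

R = 9, z = 0.0000, p = 1.000000, fail to reject H0.


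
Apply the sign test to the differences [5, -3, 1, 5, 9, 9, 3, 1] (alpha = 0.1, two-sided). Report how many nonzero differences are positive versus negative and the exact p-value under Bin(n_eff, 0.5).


Step 1: Discard zero differences. Original n = 8; n_eff = number of nonzero differences = 8.
Nonzero differences (with sign): +5, -3, +1, +5, +9, +9, +3, +1
Step 2: Count signs: positive = 7, negative = 1.
Step 3: Under H0: P(positive) = 0.5, so the number of positives S ~ Bin(8, 0.5).
Step 4: Two-sided exact p-value = sum of Bin(8,0.5) probabilities at or below the observed probability = 0.070312.
Step 5: alpha = 0.1. reject H0.

n_eff = 8, pos = 7, neg = 1, p = 0.070312, reject H0.


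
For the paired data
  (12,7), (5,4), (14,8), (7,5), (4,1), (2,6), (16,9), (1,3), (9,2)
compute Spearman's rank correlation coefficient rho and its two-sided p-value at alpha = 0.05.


Step 1: Rank x and y separately (midranks; no ties here).
rank(x): 12->7, 5->4, 14->8, 7->5, 4->3, 2->2, 16->9, 1->1, 9->6
rank(y): 7->7, 4->4, 8->8, 5->5, 1->1, 6->6, 9->9, 3->3, 2->2
Step 2: d_i = R_x(i) - R_y(i); compute d_i^2.
  (7-7)^2=0, (4-4)^2=0, (8-8)^2=0, (5-5)^2=0, (3-1)^2=4, (2-6)^2=16, (9-9)^2=0, (1-3)^2=4, (6-2)^2=16
sum(d^2) = 40.
Step 3: rho = 1 - 6*40 / (9*(9^2 - 1)) = 1 - 240/720 = 0.666667.
Step 4: Under H0, t = rho * sqrt((n-2)/(1-rho^2)) = 2.3664 ~ t(7).
Step 5: Two-sided p-value from the t-distribution with 7 df = 0.049867.
Step 6: alpha = 0.05. reject H0.

rho = 0.6667, p = 0.049867, reject H0 at alpha = 0.05.


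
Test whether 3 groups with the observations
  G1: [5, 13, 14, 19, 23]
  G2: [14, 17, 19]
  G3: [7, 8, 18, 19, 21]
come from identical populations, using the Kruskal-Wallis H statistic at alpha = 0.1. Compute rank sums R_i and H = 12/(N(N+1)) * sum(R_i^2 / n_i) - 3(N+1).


Step 1: Combine all N = 13 observations and assign midranks.
sorted (value, group, rank): (5,G1,1), (7,G3,2), (8,G3,3), (13,G1,4), (14,G1,5.5), (14,G2,5.5), (17,G2,7), (18,G3,8), (19,G1,10), (19,G2,10), (19,G3,10), (21,G3,12), (23,G1,13)
Step 2: Sum ranks within each group.
R_1 = 33.5 (n_1 = 5)
R_2 = 22.5 (n_2 = 3)
R_3 = 35 (n_3 = 5)
Step 3: H = 12/(N(N+1)) * sum(R_i^2/n_i) - 3(N+1)
     = 12/(13*14) * (33.5^2/5 + 22.5^2/3 + 35^2/5) - 3*14
     = 0.065934 * 638.2 - 42
     = 0.079121.
Step 4: Ties present; correction factor C = 1 - 30/(13^3 - 13) = 0.986264. Corrected H = 0.079121 / 0.986264 = 0.080223.
Step 5: Under H0, H ~ chi^2(2); p-value = 0.960682.
Step 6: alpha = 0.1. fail to reject H0.

H = 0.0802, df = 2, p = 0.960682, fail to reject H0.


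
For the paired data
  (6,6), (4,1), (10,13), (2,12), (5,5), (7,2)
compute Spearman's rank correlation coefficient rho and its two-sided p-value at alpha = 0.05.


Step 1: Rank x and y separately (midranks; no ties here).
rank(x): 6->4, 4->2, 10->6, 2->1, 5->3, 7->5
rank(y): 6->4, 1->1, 13->6, 12->5, 5->3, 2->2
Step 2: d_i = R_x(i) - R_y(i); compute d_i^2.
  (4-4)^2=0, (2-1)^2=1, (6-6)^2=0, (1-5)^2=16, (3-3)^2=0, (5-2)^2=9
sum(d^2) = 26.
Step 3: rho = 1 - 6*26 / (6*(6^2 - 1)) = 1 - 156/210 = 0.257143.
Step 4: Under H0, t = rho * sqrt((n-2)/(1-rho^2)) = 0.5322 ~ t(4).
Step 5: Two-sided p-value from the t-distribution with 4 df = 0.622787.
Step 6: alpha = 0.05. fail to reject H0.

rho = 0.2571, p = 0.622787, fail to reject H0 at alpha = 0.05.


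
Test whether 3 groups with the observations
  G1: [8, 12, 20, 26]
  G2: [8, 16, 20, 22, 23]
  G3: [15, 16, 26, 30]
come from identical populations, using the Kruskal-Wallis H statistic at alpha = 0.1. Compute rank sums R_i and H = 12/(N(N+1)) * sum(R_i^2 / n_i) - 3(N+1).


Step 1: Combine all N = 13 observations and assign midranks.
sorted (value, group, rank): (8,G1,1.5), (8,G2,1.5), (12,G1,3), (15,G3,4), (16,G2,5.5), (16,G3,5.5), (20,G1,7.5), (20,G2,7.5), (22,G2,9), (23,G2,10), (26,G1,11.5), (26,G3,11.5), (30,G3,13)
Step 2: Sum ranks within each group.
R_1 = 23.5 (n_1 = 4)
R_2 = 33.5 (n_2 = 5)
R_3 = 34 (n_3 = 4)
Step 3: H = 12/(N(N+1)) * sum(R_i^2/n_i) - 3(N+1)
     = 12/(13*14) * (23.5^2/4 + 33.5^2/5 + 34^2/4) - 3*14
     = 0.065934 * 651.513 - 42
     = 0.956868.
Step 4: Ties present; correction factor C = 1 - 24/(13^3 - 13) = 0.989011. Corrected H = 0.956868 / 0.989011 = 0.967500.
Step 5: Under H0, H ~ chi^2(2); p-value = 0.616467.
Step 6: alpha = 0.1. fail to reject H0.

H = 0.9675, df = 2, p = 0.616467, fail to reject H0.
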